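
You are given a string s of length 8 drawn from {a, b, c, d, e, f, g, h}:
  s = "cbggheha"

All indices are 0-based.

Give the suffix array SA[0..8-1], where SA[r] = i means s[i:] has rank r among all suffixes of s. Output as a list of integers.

rank | idx | suffix
   0 |   7 | a
   1 |   1 | bggheha
   2 |   0 | cbggheha
   3 |   5 | eha
   4 |   2 | ggheha
   5 |   3 | gheha
   6 |   6 | ha
   7 |   4 | heha

[7, 1, 0, 5, 2, 3, 6, 4]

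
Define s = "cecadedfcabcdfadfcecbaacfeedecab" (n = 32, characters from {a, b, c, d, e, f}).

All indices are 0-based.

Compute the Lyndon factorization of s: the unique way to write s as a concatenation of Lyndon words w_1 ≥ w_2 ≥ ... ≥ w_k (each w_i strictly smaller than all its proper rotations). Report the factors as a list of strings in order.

["ce", "c", "adedfc", "abcdfadfcecb", "aacfeedecab"]

emit factor 1: 'ce' (i=0, period=2)
emit factor 2: 'c' (i=2, period=1)
emit factor 3: 'adedfc' (i=3, period=6)
emit factor 4: 'abcdfadfcecb' (i=9, period=12)
emit factor 5: 'aacfeedecab' (i=21, period=11)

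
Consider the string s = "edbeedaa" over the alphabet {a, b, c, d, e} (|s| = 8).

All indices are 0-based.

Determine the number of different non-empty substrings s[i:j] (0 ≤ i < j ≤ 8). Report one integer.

sorted suffixes:
  #0 SA[0]=7  'a'
  #1 SA[1]=6  'aa'
  #2 SA[2]=2  'beedaa'
  #3 SA[3]=5  'daa'
  #4 SA[4]=1  'dbeedaa'
  #5 SA[5]=4  'edaa'
  #6 SA[6]=0  'edbeedaa'
  #7 SA[7]=3  'eedaa'

SA = [7, 6, 2, 5, 1, 4, 0, 3]
i: (SA[i-1],SA[i]) lcp shared
  1: (7,6) 1 'a'
  2: (6,2) 0 ''
  3: (2,5) 0 ''
  4: (5,1) 1 'd'
  5: (1,4) 0 ''
  6: (4,0) 2 'ed'
  7: (0,3) 1 'e'

n(n+1)/2 = 8·9/2 = 36
Σ LCP = 0 + 1 + 0 + 0 + 1 + 0 + 2 + 1 = 5
distinct = 36 − 5 = 31

31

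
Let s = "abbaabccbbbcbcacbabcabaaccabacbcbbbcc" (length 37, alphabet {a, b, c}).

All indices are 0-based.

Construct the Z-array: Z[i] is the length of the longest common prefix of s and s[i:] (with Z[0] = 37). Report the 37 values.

[37, 0, 0, 1, 2, 0, 0, 0, 0, 0, 0, 0, 0, 0, 1, 0, 0, 2, 0, 0, 2, 0, 1, 1, 0, 0, 2, 0, 1, 0, 0, 0, 0, 0, 0, 0, 0]

Z[0]=37
i=1: fresh scan; Z[1]=0
i=2: fresh scan; Z[2]=0
i=3: fresh scan; Z[3]=1 grow→box=[3,4)
i=4: fresh scan; Z[4]=2 grow→box=[4,6)
i=5: min(r-i=1, Z[1]=0)=0; Z[5]=0
i=6: fresh scan; Z[6]=0
i=7: fresh scan; Z[7]=0
i=8: fresh scan; Z[8]=0
i=9: fresh scan; Z[9]=0
i=10: fresh scan; Z[10]=0
i=11: fresh scan; Z[11]=0
i=12: fresh scan; Z[12]=0
i=13: fresh scan; Z[13]=0
i=14: fresh scan; Z[14]=1 grow→box=[14,15)
i=15: fresh scan; Z[15]=0
i=16: fresh scan; Z[16]=0
i=17: fresh scan; Z[17]=2 grow→box=[17,19)
i=18: min(r-i=1, Z[1]=0)=0; Z[18]=0
i=19: fresh scan; Z[19]=0
i=20: fresh scan; Z[20]=2 grow→box=[20,22)
i=21: min(r-i=1, Z[1]=0)=0; Z[21]=0
i=22: fresh scan; Z[22]=1 grow→box=[22,23)
i=23: fresh scan; Z[23]=1 grow→box=[23,24)
i=24: fresh scan; Z[24]=0
i=25: fresh scan; Z[25]=0
i=26: fresh scan; Z[26]=2 grow→box=[26,28)
i=27: min(r-i=1, Z[1]=0)=0; Z[27]=0
i=28: fresh scan; Z[28]=1 grow→box=[28,29)
i=29: fresh scan; Z[29]=0
i=30: fresh scan; Z[30]=0
i=31: fresh scan; Z[31]=0
i=32: fresh scan; Z[32]=0
i=33: fresh scan; Z[33]=0
i=34: fresh scan; Z[34]=0
i=35: fresh scan; Z[35]=0
i=36: fresh scan; Z[36]=0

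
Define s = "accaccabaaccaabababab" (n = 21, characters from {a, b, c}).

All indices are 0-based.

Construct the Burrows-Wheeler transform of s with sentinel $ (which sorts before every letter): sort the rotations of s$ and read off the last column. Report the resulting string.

bcbbcbbaac$aaaaacccaaa

rank  rotation                last
    0  $accaccabaaccaabababab  b
    1  aabababab$accaccabaacc  c
    2  aaccaabababab$accaccab  b
    3  ab$accaccabaaccaababab  b
    4  abaaccaabababab$accacc  c
    5  abab$accaccabaaccaabab  b
    6  ababab$accaccabaaccaab  b
    7  abababab$accaccabaacca  a
    8  accaabababab$accaccaba  a
    9  accabaaccaabababab$acc  c
   10  accaccabaaccaabababab$  $
   11  b$accaccabaaccaabababa  a
   12  baaccaabababab$accacca  a
   13  bab$accaccabaaccaababa  a
   14  babab$accaccabaaccaaba  a
   15  bababab$accaccabaaccaa  a
   16  caabababab$accaccabaac  c
   17  cabaaccaabababab$accac  c
   18  caccabaaccaabababab$ac  c
   19  ccaabababab$accaccabaa  a
   20  ccabaaccaabababab$acca  a
   21  ccaccabaaccaabababab$a  a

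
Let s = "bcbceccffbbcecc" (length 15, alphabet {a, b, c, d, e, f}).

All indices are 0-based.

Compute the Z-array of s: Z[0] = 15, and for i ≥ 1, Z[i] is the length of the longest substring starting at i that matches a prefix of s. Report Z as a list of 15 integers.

[15, 0, 2, 0, 0, 0, 0, 0, 0, 1, 2, 0, 0, 0, 0]

Z[0]=15
i=1: i≥r, start 0; Z[1]=0
i=2: i≥r, start 0; Z[2]=2 grow→box=[2,4)
i=3: min(r-i=1, Z[1]=0)=0; Z[3]=0
i=4: i≥r, start 0; Z[4]=0
i=5: i≥r, start 0; Z[5]=0
i=6: i≥r, start 0; Z[6]=0
i=7: i≥r, start 0; Z[7]=0
i=8: i≥r, start 0; Z[8]=0
i=9: i≥r, start 0; Z[9]=1 grow→box=[9,10)
i=10: i≥r, start 0; Z[10]=2 grow→box=[10,12)
i=11: min(r-i=1, Z[1]=0)=0; Z[11]=0
i=12: i≥r, start 0; Z[12]=0
i=13: i≥r, start 0; Z[13]=0
i=14: i≥r, start 0; Z[14]=0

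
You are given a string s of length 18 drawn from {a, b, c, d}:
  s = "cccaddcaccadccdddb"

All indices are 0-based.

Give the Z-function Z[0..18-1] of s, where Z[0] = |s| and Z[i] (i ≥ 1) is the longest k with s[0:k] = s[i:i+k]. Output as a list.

[18, 2, 1, 0, 0, 0, 1, 0, 2, 1, 0, 0, 2, 1, 0, 0, 0, 0]

Z[0]=18
i=1: fresh scan; Z[1]=2 grow→box=[1,3)
i=2: min(r-i=1, Z[1]=2)=1; Z[2]=1
i=3: fresh scan; Z[3]=0
i=4: fresh scan; Z[4]=0
i=5: fresh scan; Z[5]=0
i=6: fresh scan; Z[6]=1 grow→box=[6,7)
i=7: fresh scan; Z[7]=0
i=8: fresh scan; Z[8]=2 grow→box=[8,10)
i=9: min(r-i=1, Z[1]=2)=1; Z[9]=1
i=10: fresh scan; Z[10]=0
i=11: fresh scan; Z[11]=0
i=12: fresh scan; Z[12]=2 grow→box=[12,14)
i=13: min(r-i=1, Z[1]=2)=1; Z[13]=1
i=14: fresh scan; Z[14]=0
i=15: fresh scan; Z[15]=0
i=16: fresh scan; Z[16]=0
i=17: fresh scan; Z[17]=0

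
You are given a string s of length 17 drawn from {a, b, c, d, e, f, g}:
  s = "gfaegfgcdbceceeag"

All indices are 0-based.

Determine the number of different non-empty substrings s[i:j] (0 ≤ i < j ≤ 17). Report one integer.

sorted suffixes:
  #0 SA[0]=2  'aegfgcdbceceeag'
  #1 SA[1]=15  'ag'
  #2 SA[2]=9  'bceceeag'
  #3 SA[3]=7  'cdbceceeag'
  #4 SA[4]=10  'ceceeag'
  #5 SA[5]=12  'ceeag'
  #6 SA[6]=8  'dbceceeag'
  #7 SA[7]=14  'eag'
  #8 SA[8]=11  'eceeag'
  #9 SA[9]=13  'eeag'
  #10 SA[10]=3  'egfgcdbceceeag'
  #11 SA[11]=1  'faegfgcdbceceeag'
  #12 SA[12]=5  'fgcdbceceeag'
  #13 SA[13]=16  'g'
  #14 SA[14]=6  'gcdbceceeag'
  #15 SA[15]=0  'gfaegfgcdbceceeag'
  #16 SA[16]=4  'gfgcdbceceeag'

SA = [2, 15, 9, 7, 10, 12, 8, 14, 11, 13, 3, 1, 5, 16, 6, 0, 4]
i: (SA[i-1],SA[i]) lcp shared
  1: (2,15) 1 'a'
  2: (15,9) 0 ''
  3: (9,7) 0 ''
  4: (7,10) 1 'c'
  5: (10,12) 2 'ce'
  6: (12,8) 0 ''
  7: (8,14) 0 ''
  8: (14,11) 1 'e'
  9: (11,13) 1 'e'
  10: (13,3) 1 'e'
  11: (3,1) 0 ''
  12: (1,5) 1 'f'
  13: (5,16) 0 ''
  14: (16,6) 1 'g'
  15: (6,0) 1 'g'
  16: (0,4) 2 'gf'

n(n+1)/2 = 17·18/2 = 153
Σ LCP = 0 + 1 + 0 + 0 + 1 + 2 + 0 + 0 + 1 + 1 + 1 + 0 + 1 + 0 + 1 + 1 + 2 = 12
distinct = 153 − 12 = 141

141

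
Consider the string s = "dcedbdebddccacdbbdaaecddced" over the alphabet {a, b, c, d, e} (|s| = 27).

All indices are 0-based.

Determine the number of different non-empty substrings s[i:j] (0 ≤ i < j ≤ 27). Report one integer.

343

rank→(start, suffix):
  0 → (18, 'aaecddced')
  1 → (12, 'acdbbdaaecddced')
  2 → (19, 'aecddced')
  3 → (15, 'bbdaaecddced')
  4 → (16, 'bdaaecddced')
  5 → (7, 'bddccacdbbdaaecddced')
  6 → (4, 'bdebddccacdbbdaaecddced')
  7 → (11, 'cacdbbdaaecddced')
  8 → (10, 'ccacdbbdaaecddced')
  9 → (13, 'cdbbdaaecddced')
  10 → (21, 'cddced')
  11 → (24, 'ced')
  12 → (1, 'cedbdebddccacdbbdaaecddced')
  13 → (26, 'd')
  14 → (17, 'daaecddced')
  15 → (14, 'dbbdaaecddced')
  16 → (3, 'dbdebddccacdbbdaaecddced')
  17 → (9, 'dccacdbbdaaecddced')
  18 → (23, 'dced')
  19 → (0, 'dcedbdebddccacdbbdaaecddced')
  20 → (8, 'ddccacdbbdaaecddced')
  21 → (22, 'ddced')
  22 → (5, 'debddccacdbbdaaecddced')
  23 → (6, 'ebddccacdbbdaaecddced')
  24 → (20, 'ecddced')
  25 → (25, 'ed')
  26 → (2, 'edbdebddccacdbbdaaecddced')

SA = [18, 12, 19, 15, 16, 7, 4, 11, 10, 13, 21, 24, 1, 26, 17, 14, 3, 9, 23, 0, 8, 22, 5, 6, 20, 25, 2]
[i] adj suffixes → lcp
  [1] 18/12 → 1 ('a')
  [2] 12/19 → 1 ('a')
  [3] 19/15 → 0 ('')
  [4] 15/16 → 1 ('b')
  [5] 16/7 → 2 ('bd')
  [6] 7/4 → 2 ('bd')
  [7] 4/11 → 0 ('')
  [8] 11/10 → 1 ('c')
  [9] 10/13 → 1 ('c')
  [10] 13/21 → 2 ('cd')
  [11] 21/24 → 1 ('c')
  [12] 24/1 → 3 ('ced')
  [13] 1/26 → 0 ('')
  [14] 26/17 → 1 ('d')
  [15] 17/14 → 1 ('d')
  [16] 14/3 → 2 ('db')
  [17] 3/9 → 1 ('d')
  [18] 9/23 → 2 ('dc')
  [19] 23/0 → 4 ('dced')
  [20] 0/8 → 1 ('d')
  [21] 8/22 → 3 ('ddc')
  [22] 22/5 → 1 ('d')
  [23] 5/6 → 0 ('')
  [24] 6/20 → 1 ('e')
  [25] 20/25 → 1 ('e')
  [26] 25/2 → 2 ('ed')

n(n+1)/2 = 27·28/2 = 378
Σ LCP = 0 + 1 + 1 + 0 + 1 + 2 + 2 + 0 + 1 + 1 + 2 + 1 + 3 + 0 + 1 + 1 + 2 + 1 + 2 + 4 + 1 + 3 + 1 + 0 + 1 + 1 + 2 = 35
distinct = 378 − 35 = 343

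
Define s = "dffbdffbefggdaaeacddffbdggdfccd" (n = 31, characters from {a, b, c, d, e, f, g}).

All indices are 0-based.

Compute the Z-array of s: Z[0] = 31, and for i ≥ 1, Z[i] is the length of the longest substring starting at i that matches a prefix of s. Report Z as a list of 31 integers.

Z[0]=31
i=1: i≥r, start 0; Z[1]=0
i=2: i≥r, start 0; Z[2]=0
i=3: i≥r, start 0; Z[3]=0
i=4: i≥r, start 0; Z[4]=4 grow→box=[4,8)
i=5: min(r-i=3, Z[1]=0)=0; Z[5]=0
i=6: min(r-i=2, Z[2]=0)=0; Z[6]=0
i=7: min(r-i=1, Z[3]=0)=0; Z[7]=0
i=8: i≥r, start 0; Z[8]=0
i=9: i≥r, start 0; Z[9]=0
i=10: i≥r, start 0; Z[10]=0
i=11: i≥r, start 0; Z[11]=0
i=12: i≥r, start 0; Z[12]=1 grow→box=[12,13)
i=13: i≥r, start 0; Z[13]=0
i=14: i≥r, start 0; Z[14]=0
i=15: i≥r, start 0; Z[15]=0
i=16: i≥r, start 0; Z[16]=0
i=17: i≥r, start 0; Z[17]=0
i=18: i≥r, start 0; Z[18]=1 grow→box=[18,19)
i=19: i≥r, start 0; Z[19]=5 grow→box=[19,24)
i=20: min(r-i=4, Z[1]=0)=0; Z[20]=0
i=21: min(r-i=3, Z[2]=0)=0; Z[21]=0
i=22: min(r-i=2, Z[3]=0)=0; Z[22]=0
i=23: min(r-i=1, Z[4]=4)=1; Z[23]=1
i=24: i≥r, start 0; Z[24]=0
i=25: i≥r, start 0; Z[25]=0
i=26: i≥r, start 0; Z[26]=2 grow→box=[26,28)
i=27: min(r-i=1, Z[1]=0)=0; Z[27]=0
i=28: i≥r, start 0; Z[28]=0
i=29: i≥r, start 0; Z[29]=0
i=30: i≥r, start 0; Z[30]=1 grow→box=[30,31)

[31, 0, 0, 0, 4, 0, 0, 0, 0, 0, 0, 0, 1, 0, 0, 0, 0, 0, 1, 5, 0, 0, 0, 1, 0, 0, 2, 0, 0, 0, 1]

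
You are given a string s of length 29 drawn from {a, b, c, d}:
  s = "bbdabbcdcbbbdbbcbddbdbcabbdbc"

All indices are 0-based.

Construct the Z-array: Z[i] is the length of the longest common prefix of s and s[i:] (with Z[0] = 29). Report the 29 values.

[29, 1, 0, 0, 2, 1, 0, 0, 0, 2, 3, 1, 0, 2, 1, 0, 1, 0, 0, 1, 0, 1, 0, 0, 3, 1, 0, 1, 0]

Z[0]=29
i=1: fresh scan; Z[1]=1 grow→box=[1,2)
i=2: fresh scan; Z[2]=0
i=3: fresh scan; Z[3]=0
i=4: fresh scan; Z[4]=2 grow→box=[4,6)
i=5: min(r-i=1, Z[1]=1)=1; Z[5]=1
i=6: fresh scan; Z[6]=0
i=7: fresh scan; Z[7]=0
i=8: fresh scan; Z[8]=0
i=9: fresh scan; Z[9]=2 grow→box=[9,11)
i=10: min(r-i=1, Z[1]=1)=1; Z[10]=3 grow→box=[10,13)
i=11: min(r-i=2, Z[1]=1)=1; Z[11]=1
i=12: min(r-i=1, Z[2]=0)=0; Z[12]=0
i=13: fresh scan; Z[13]=2 grow→box=[13,15)
i=14: min(r-i=1, Z[1]=1)=1; Z[14]=1
i=15: fresh scan; Z[15]=0
i=16: fresh scan; Z[16]=1 grow→box=[16,17)
i=17: fresh scan; Z[17]=0
i=18: fresh scan; Z[18]=0
i=19: fresh scan; Z[19]=1 grow→box=[19,20)
i=20: fresh scan; Z[20]=0
i=21: fresh scan; Z[21]=1 grow→box=[21,22)
i=22: fresh scan; Z[22]=0
i=23: fresh scan; Z[23]=0
i=24: fresh scan; Z[24]=3 grow→box=[24,27)
i=25: min(r-i=2, Z[1]=1)=1; Z[25]=1
i=26: min(r-i=1, Z[2]=0)=0; Z[26]=0
i=27: fresh scan; Z[27]=1 grow→box=[27,28)
i=28: fresh scan; Z[28]=0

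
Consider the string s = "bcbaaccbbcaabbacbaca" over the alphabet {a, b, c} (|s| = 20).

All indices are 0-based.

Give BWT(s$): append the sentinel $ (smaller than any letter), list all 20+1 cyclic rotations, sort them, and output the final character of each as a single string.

accbabbaccbacb$abbaca

rank  rotation               last
    0  $bcbaaccbbcaabbacbaca  a
    1  a$bcbaaccbbcaabbacbac  c
    2  aabbacbaca$bcbaaccbbc  c
    3  aaccbbcaabbacbaca$bcb  b
    4  abbacbaca$bcbaaccbbca  a
    5  aca$bcbaaccbbcaabbacb  b
    6  acbaca$bcbaaccbbcaabb  b
    7  accbbcaabbacbaca$bcba  a
    8  baaccbbcaabbacbaca$bc  c
    9  baca$bcbaaccbbcaabbac  c
   10  bacbaca$bcbaaccbbcaab  b
   11  bbacbaca$bcbaaccbbcaa  a
   12  bbcaabbacbaca$bcbaacc  c
   13  bcaabbacbaca$bcbaaccb  b
   14  bcbaaccbbcaabbacbaca$  $
   15  ca$bcbaaccbbcaabbacba  a
   16  caabbacbaca$bcbaaccbb  b
   17  cbaaccbbcaabbacbaca$b  b
   18  cbaca$bcbaaccbbcaabba  a
   19  cbbcaabbacbaca$bcbaac  c
   20  ccbbcaabbacbaca$bcbaa  a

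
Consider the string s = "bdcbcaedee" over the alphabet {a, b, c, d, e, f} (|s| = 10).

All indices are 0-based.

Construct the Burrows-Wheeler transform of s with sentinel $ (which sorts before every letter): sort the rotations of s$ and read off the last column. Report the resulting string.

rank  rotation     last
    0  $bdcbcaedee  e
    1  aedee$bdcbc  c
    2  bcaedee$bdc  c
    3  bdcbcaedee$  $
    4  caedee$bdcb  b
    5  cbcaedee$bd  d
    6  dcbcaedee$b  b
    7  dee$bdcbcae  e
    8  e$bdcbcaede  e
    9  edee$bdcbca  a
   10  ee$bdcbcaed  d

ecc$bdbeead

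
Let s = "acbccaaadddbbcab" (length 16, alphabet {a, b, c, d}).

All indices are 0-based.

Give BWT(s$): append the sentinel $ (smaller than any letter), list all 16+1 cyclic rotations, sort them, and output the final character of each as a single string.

bcac$aadbccbabdda

rank  rotation           last
    0  $acbccaaadddbbcab  b
    1  aaadddbbcab$acbcc  c
    2  aadddbbcab$acbcca  a
    3  ab$acbccaaadddbbc  c
    4  acbccaaadddbbcab$  $
    5  adddbbcab$acbccaa  a
    6  b$acbccaaadddbbca  a
    7  bbcab$acbccaaaddd  d
    8  bcab$acbccaaadddb  b
    9  bccaaadddbbcab$ac  c
   10  caaadddbbcab$acbc  c
   11  cab$acbccaaadddbb  b
   12  cbccaaadddbbcab$a  a
   13  ccaaadddbbcab$acb  b
   14  dbbcab$acbccaaadd  d
   15  ddbbcab$acbccaaad  d
   16  dddbbcab$acbccaaa  a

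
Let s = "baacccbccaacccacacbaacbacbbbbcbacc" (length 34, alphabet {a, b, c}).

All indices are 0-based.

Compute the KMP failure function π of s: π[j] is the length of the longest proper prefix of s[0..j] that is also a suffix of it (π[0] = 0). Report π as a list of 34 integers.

[0, 0, 0, 0, 0, 0, 1, 0, 0, 0, 0, 0, 0, 0, 0, 0, 0, 0, 1, 2, 3, 4, 1, 2, 0, 1, 1, 1, 1, 0, 1, 2, 0, 0]

π[0] = 0
j=1 s[j]='a': π[1]=0 (border '')
j=2 s[j]='a': π[2]=0 (border '')
j=3 s[j]='c': π[3]=0 (border '')
j=4 s[j]='c': π[4]=0 (border '')
j=5 s[j]='c': π[5]=0 (border '')
j=6 s[j]='b': π[6]=1 (border 'b')
j=7 s[j]='c': k: 1→0; π[7]=0 (border '')
j=8 s[j]='c': π[8]=0 (border '')
j=9 s[j]='a': π[9]=0 (border '')
j=10 s[j]='a': π[10]=0 (border '')
j=11 s[j]='c': π[11]=0 (border '')
j=12 s[j]='c': π[12]=0 (border '')
j=13 s[j]='c': π[13]=0 (border '')
j=14 s[j]='a': π[14]=0 (border '')
j=15 s[j]='c': π[15]=0 (border '')
j=16 s[j]='a': π[16]=0 (border '')
j=17 s[j]='c': π[17]=0 (border '')
j=18 s[j]='b': π[18]=1 (border 'b')
j=19 s[j]='a': π[19]=2 (border 'ba')
j=20 s[j]='a': π[20]=3 (border 'baa')
j=21 s[j]='c': π[21]=4 (border 'baac')
j=22 s[j]='b': k: 4→0; π[22]=1 (border 'b')
j=23 s[j]='a': π[23]=2 (border 'ba')
j=24 s[j]='c': k: 2→0; π[24]=0 (border '')
j=25 s[j]='b': π[25]=1 (border 'b')
j=26 s[j]='b': k: 1→0; π[26]=1 (border 'b')
j=27 s[j]='b': k: 1→0; π[27]=1 (border 'b')
j=28 s[j]='b': k: 1→0; π[28]=1 (border 'b')
j=29 s[j]='c': k: 1→0; π[29]=0 (border '')
j=30 s[j]='b': π[30]=1 (border 'b')
j=31 s[j]='a': π[31]=2 (border 'ba')
j=32 s[j]='c': k: 2→0; π[32]=0 (border '')
j=33 s[j]='c': π[33]=0 (border '')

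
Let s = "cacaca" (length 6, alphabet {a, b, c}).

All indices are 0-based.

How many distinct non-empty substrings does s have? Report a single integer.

rank→(start, suffix):
  0 → (5, 'a')
  1 → (3, 'aca')
  2 → (1, 'acaca')
  3 → (4, 'ca')
  4 → (2, 'caca')
  5 → (0, 'cacaca')

SA = [5, 3, 1, 4, 2, 0]
rank  pair      lcp
   1  s[5:],s[3:]  1  'a'
   2  s[3:],s[1:]  3  'aca'
   3  s[1:],s[4:]  0  ''
   4  s[4:],s[2:]  2  'ca'
   5  s[2:],s[0:]  4  'caca'

n(n+1)/2 = 6·7/2 = 21
Σ LCP = 0 + 1 + 3 + 0 + 2 + 4 = 10
distinct = 21 − 10 = 11

11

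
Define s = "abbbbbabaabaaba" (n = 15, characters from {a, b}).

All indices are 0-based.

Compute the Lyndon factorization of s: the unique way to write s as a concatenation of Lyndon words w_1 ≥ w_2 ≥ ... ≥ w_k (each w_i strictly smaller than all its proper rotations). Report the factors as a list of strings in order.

["abbbbb", "ab", "aab", "aab", "a"]

emit factor 1: 'abbbbb' (i=0, period=6)
emit factor 2: 'ab' (i=6, period=2)
emit factor 3: 'aab' (i=8, period=3)
emit factor 4: 'aab' (i=11, period=3)
emit factor 5: 'a' (i=14, period=1)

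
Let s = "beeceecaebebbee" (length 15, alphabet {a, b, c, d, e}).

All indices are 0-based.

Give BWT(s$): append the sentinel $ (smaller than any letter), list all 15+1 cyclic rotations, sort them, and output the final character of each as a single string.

rank  rotation          last
    0  $beeceecaebebbee  e
    1  aebebbee$beeceec  c
    2  bbee$beeceecaebe  e
    3  bebbee$beeceecae  e
    4  bee$beeceecaebeb  b
    5  beeceecaebebbee$  $
    6  caebebbee$beecee  e
    7  ceecaebebbee$bee  e
    8  e$beeceecaebebbe  e
    9  ebbee$beeceecaeb  b
   10  ebebbee$beeceeca  a
   11  ecaebebbee$beece  e
   12  eceecaebebbee$be  e
   13  ee$beeceecaebebb  b
   14  eecaebebbee$beec  c
   15  eeceecaebebbee$b  b

eceeb$eeebaeebcb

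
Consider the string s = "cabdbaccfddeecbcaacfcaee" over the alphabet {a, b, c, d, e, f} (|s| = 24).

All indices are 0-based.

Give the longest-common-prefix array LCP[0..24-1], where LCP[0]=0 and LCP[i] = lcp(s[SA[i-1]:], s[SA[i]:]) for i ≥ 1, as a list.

rank→(start, suffix):
  0 → (16, 'aacfcaee')
  1 → (1, 'abdbaccfddeecbcaacfcaee')
  2 → (5, 'accfddeecbcaacfcaee')
  3 → (17, 'acfcaee')
  4 → (21, 'aee')
  5 → (4, 'baccfddeecbcaacfcaee')
  6 → (14, 'bcaacfcaee')
  7 → (2, 'bdbaccfddeecbcaacfcaee')
  8 → (15, 'caacfcaee')
  9 → (0, 'cabdbaccfddeecbcaacfcaee')
  10 → (20, 'caee')
  11 → (13, 'cbcaacfcaee')
  12 → (6, 'ccfddeecbcaacfcaee')
  13 → (18, 'cfcaee')
  14 → (7, 'cfddeecbcaacfcaee')
  15 → (3, 'dbaccfddeecbcaacfcaee')
  16 → (9, 'ddeecbcaacfcaee')
  17 → (10, 'deecbcaacfcaee')
  18 → (23, 'e')
  19 → (12, 'ecbcaacfcaee')
  20 → (22, 'ee')
  21 → (11, 'eecbcaacfcaee')
  22 → (19, 'fcaee')
  23 → (8, 'fddeecbcaacfcaee')

SA = [16, 1, 5, 17, 21, 4, 14, 2, 15, 0, 20, 13, 6, 18, 7, 3, 9, 10, 23, 12, 22, 11, 19, 8]
rank  pair      lcp
   1  s[16:],s[1:]  1  'a'
   2  s[1:],s[5:]  1  'a'
   3  s[5:],s[17:]  2  'ac'
   4  s[17:],s[21:]  1  'a'
   5  s[21:],s[4:]  0  ''
   6  s[4:],s[14:]  1  'b'
   7  s[14:],s[2:]  1  'b'
   8  s[2:],s[15:]  0  ''
   9  s[15:],s[0:]  2  'ca'
  10  s[0:],s[20:]  2  'ca'
  11  s[20:],s[13:]  1  'c'
  12  s[13:],s[6:]  1  'c'
  13  s[6:],s[18:]  1  'c'
  14  s[18:],s[7:]  2  'cf'
  15  s[7:],s[3:]  0  ''
  16  s[3:],s[9:]  1  'd'
  17  s[9:],s[10:]  1  'd'
  18  s[10:],s[23:]  0  ''
  19  s[23:],s[12:]  1  'e'
  20  s[12:],s[22:]  1  'e'
  21  s[22:],s[11:]  2  'ee'
  22  s[11:],s[19:]  0  ''
  23  s[19:],s[8:]  1  'f'

[0, 1, 1, 2, 1, 0, 1, 1, 0, 2, 2, 1, 1, 1, 2, 0, 1, 1, 0, 1, 1, 2, 0, 1]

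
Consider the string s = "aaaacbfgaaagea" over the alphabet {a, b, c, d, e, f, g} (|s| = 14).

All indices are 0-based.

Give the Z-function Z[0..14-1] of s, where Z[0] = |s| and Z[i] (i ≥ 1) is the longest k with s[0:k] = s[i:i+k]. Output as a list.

Z[0]=14
i=1: fresh scan; Z[1]=3 extend→box=[1,4)
i=2: min(r-i=2, Z[1]=3)=2; Z[2]=2
i=3: min(r-i=1, Z[2]=2)=1; Z[3]=1
i=4: fresh scan; Z[4]=0
i=5: fresh scan; Z[5]=0
i=6: fresh scan; Z[6]=0
i=7: fresh scan; Z[7]=0
i=8: fresh scan; Z[8]=3 extend→box=[8,11)
i=9: min(r-i=2, Z[1]=3)=2; Z[9]=2
i=10: min(r-i=1, Z[2]=2)=1; Z[10]=1
i=11: fresh scan; Z[11]=0
i=12: fresh scan; Z[12]=0
i=13: fresh scan; Z[13]=1 extend→box=[13,14)

[14, 3, 2, 1, 0, 0, 0, 0, 3, 2, 1, 0, 0, 1]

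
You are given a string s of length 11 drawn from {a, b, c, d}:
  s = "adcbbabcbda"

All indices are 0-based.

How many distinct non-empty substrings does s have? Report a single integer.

58

rank | idx | suffix
   0 |  10 | a
   1 |   5 | abcbda
   2 |   0 | adcbbabcbda
   3 |   4 | babcbda
   4 |   3 | bbabcbda
   5 |   6 | bcbda
   6 |   8 | bda
   7 |   2 | cbbabcbda
   8 |   7 | cbda
   9 |   9 | da
  10 |   1 | dcbbabcbda

SA = [10, 5, 0, 4, 3, 6, 8, 2, 7, 9, 1]
[i] adj suffixes → lcp
  [1] 10/5 → 1 ('a')
  [2] 5/0 → 1 ('a')
  [3] 0/4 → 0 ('')
  [4] 4/3 → 1 ('b')
  [5] 3/6 → 1 ('b')
  [6] 6/8 → 1 ('b')
  [7] 8/2 → 0 ('')
  [8] 2/7 → 2 ('cb')
  [9] 7/9 → 0 ('')
  [10] 9/1 → 1 ('d')

n(n+1)/2 = 11·12/2 = 66
Σ LCP = 0 + 1 + 1 + 0 + 1 + 1 + 1 + 0 + 2 + 0 + 1 = 8
distinct = 66 − 8 = 58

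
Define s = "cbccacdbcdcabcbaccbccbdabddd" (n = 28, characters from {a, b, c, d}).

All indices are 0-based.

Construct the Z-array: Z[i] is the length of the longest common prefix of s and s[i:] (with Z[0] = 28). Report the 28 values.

[28, 0, 1, 1, 0, 1, 0, 0, 1, 0, 1, 0, 0, 2, 0, 0, 1, 4, 0, 1, 2, 0, 0, 0, 0, 0, 0, 0]

Z[0]=28
i=1: outside box; Z[1]=0
i=2: outside box; Z[2]=1 extend→box=[2,3)
i=3: outside box; Z[3]=1 extend→box=[3,4)
i=4: outside box; Z[4]=0
i=5: outside box; Z[5]=1 extend→box=[5,6)
i=6: outside box; Z[6]=0
i=7: outside box; Z[7]=0
i=8: outside box; Z[8]=1 extend→box=[8,9)
i=9: outside box; Z[9]=0
i=10: outside box; Z[10]=1 extend→box=[10,11)
i=11: outside box; Z[11]=0
i=12: outside box; Z[12]=0
i=13: outside box; Z[13]=2 extend→box=[13,15)
i=14: min(r-i=1, Z[1]=0)=0; Z[14]=0
i=15: outside box; Z[15]=0
i=16: outside box; Z[16]=1 extend→box=[16,17)
i=17: outside box; Z[17]=4 extend→box=[17,21)
i=18: min(r-i=3, Z[1]=0)=0; Z[18]=0
i=19: min(r-i=2, Z[2]=1)=1; Z[19]=1
i=20: min(r-i=1, Z[3]=1)=1; Z[20]=2 extend→box=[20,22)
i=21: min(r-i=1, Z[1]=0)=0; Z[21]=0
i=22: outside box; Z[22]=0
i=23: outside box; Z[23]=0
i=24: outside box; Z[24]=0
i=25: outside box; Z[25]=0
i=26: outside box; Z[26]=0
i=27: outside box; Z[27]=0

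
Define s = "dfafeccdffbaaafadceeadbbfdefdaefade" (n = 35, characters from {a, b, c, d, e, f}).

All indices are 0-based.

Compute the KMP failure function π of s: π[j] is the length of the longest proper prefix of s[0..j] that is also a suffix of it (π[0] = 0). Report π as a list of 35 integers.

π[0] = 0
j=1 s[j]='f': π[1]=0 (border '')
j=2 s[j]='a': π[2]=0 (border '')
j=3 s[j]='f': π[3]=0 (border '')
j=4 s[j]='e': π[4]=0 (border '')
j=5 s[j]='c': π[5]=0 (border '')
j=6 s[j]='c': π[6]=0 (border '')
j=7 s[j]='d': π[7]=1 (border 'd')
j=8 s[j]='f': π[8]=2 (border 'df')
j=9 s[j]='f': k: 2→0; π[9]=0 (border '')
j=10 s[j]='b': π[10]=0 (border '')
j=11 s[j]='a': π[11]=0 (border '')
j=12 s[j]='a': π[12]=0 (border '')
j=13 s[j]='a': π[13]=0 (border '')
j=14 s[j]='f': π[14]=0 (border '')
j=15 s[j]='a': π[15]=0 (border '')
j=16 s[j]='d': π[16]=1 (border 'd')
j=17 s[j]='c': k: 1→0; π[17]=0 (border '')
j=18 s[j]='e': π[18]=0 (border '')
j=19 s[j]='e': π[19]=0 (border '')
j=20 s[j]='a': π[20]=0 (border '')
j=21 s[j]='d': π[21]=1 (border 'd')
j=22 s[j]='b': k: 1→0; π[22]=0 (border '')
j=23 s[j]='b': π[23]=0 (border '')
j=24 s[j]='f': π[24]=0 (border '')
j=25 s[j]='d': π[25]=1 (border 'd')
j=26 s[j]='e': k: 1→0; π[26]=0 (border '')
j=27 s[j]='f': π[27]=0 (border '')
j=28 s[j]='d': π[28]=1 (border 'd')
j=29 s[j]='a': k: 1→0; π[29]=0 (border '')
j=30 s[j]='e': π[30]=0 (border '')
j=31 s[j]='f': π[31]=0 (border '')
j=32 s[j]='a': π[32]=0 (border '')
j=33 s[j]='d': π[33]=1 (border 'd')
j=34 s[j]='e': k: 1→0; π[34]=0 (border '')

[0, 0, 0, 0, 0, 0, 0, 1, 2, 0, 0, 0, 0, 0, 0, 0, 1, 0, 0, 0, 0, 1, 0, 0, 0, 1, 0, 0, 1, 0, 0, 0, 0, 1, 0]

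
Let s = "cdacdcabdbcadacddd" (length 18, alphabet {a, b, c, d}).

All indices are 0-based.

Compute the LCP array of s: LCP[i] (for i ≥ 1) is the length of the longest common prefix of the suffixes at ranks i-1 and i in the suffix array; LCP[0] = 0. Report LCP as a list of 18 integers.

[0, 1, 3, 1, 0, 1, 0, 2, 1, 2, 2, 0, 1, 4, 1, 1, 1, 2]

rank→(start, suffix):
  0 → (6, 'abdbcadacddd')
  1 → (2, 'acdcabdbcadacddd')
  2 → (13, 'acddd')
  3 → (11, 'adacddd')
  4 → (9, 'bcadacddd')
  5 → (7, 'bdbcadacddd')
  6 → (5, 'cabdbcadacddd')
  7 → (10, 'cadacddd')
  8 → (0, 'cdacdcabdbcadacddd')
  9 → (3, 'cdcabdbcadacddd')
  10 → (14, 'cddd')
  11 → (17, 'd')
  12 → (1, 'dacdcabdbcadacddd')
  13 → (12, 'dacddd')
  14 → (8, 'dbcadacddd')
  15 → (4, 'dcabdbcadacddd')
  16 → (16, 'dd')
  17 → (15, 'ddd')

SA = [6, 2, 13, 11, 9, 7, 5, 10, 0, 3, 14, 17, 1, 12, 8, 4, 16, 15]
[i] adj suffixes → lcp
  [1] 6/2 → 1 ('a')
  [2] 2/13 → 3 ('acd')
  [3] 13/11 → 1 ('a')
  [4] 11/9 → 0 ('')
  [5] 9/7 → 1 ('b')
  [6] 7/5 → 0 ('')
  [7] 5/10 → 2 ('ca')
  [8] 10/0 → 1 ('c')
  [9] 0/3 → 2 ('cd')
  [10] 3/14 → 2 ('cd')
  [11] 14/17 → 0 ('')
  [12] 17/1 → 1 ('d')
  [13] 1/12 → 4 ('dacd')
  [14] 12/8 → 1 ('d')
  [15] 8/4 → 1 ('d')
  [16] 4/16 → 1 ('d')
  [17] 16/15 → 2 ('dd')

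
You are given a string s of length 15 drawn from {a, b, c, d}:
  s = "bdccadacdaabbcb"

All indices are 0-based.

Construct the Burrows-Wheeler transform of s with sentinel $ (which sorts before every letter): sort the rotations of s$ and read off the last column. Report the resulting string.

bdadccab$cbdacab

rank  rotation          last
    0  $bdccadacdaabbcb  b
    1  aabbcb$bdccadacd  d
    2  abbcb$bdccadacda  a
    3  acdaabbcb$bdccad  d
    4  adacdaabbcb$bdcc  c
    5  b$bdccadacdaabbc  c
    6  bbcb$bdccadacdaa  a
    7  bcb$bdccadacdaab  b
    8  bdccadacdaabbcb$  $
    9  cadacdaabbcb$bdc  c
   10  cb$bdccadacdaabb  b
   11  ccadacdaabbcb$bd  d
   12  cdaabbcb$bdccada  a
   13  daabbcb$bdccadac  c
   14  dacdaabbcb$bdcca  a
   15  dccadacdaabbcb$b  b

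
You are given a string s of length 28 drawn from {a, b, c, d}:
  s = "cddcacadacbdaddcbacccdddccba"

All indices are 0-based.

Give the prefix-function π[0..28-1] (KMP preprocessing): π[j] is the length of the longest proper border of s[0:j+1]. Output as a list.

π[0] = 0
j=1 s[j]='d': π[1]=0 (border '')
j=2 s[j]='d': π[2]=0 (border '')
j=3 s[j]='c': π[3]=1 (border 'c')
j=4 s[j]='a': k: 1→0; π[4]=0 (border '')
j=5 s[j]='c': π[5]=1 (border 'c')
j=6 s[j]='a': k: 1→0; π[6]=0 (border '')
j=7 s[j]='d': π[7]=0 (border '')
j=8 s[j]='a': π[8]=0 (border '')
j=9 s[j]='c': π[9]=1 (border 'c')
j=10 s[j]='b': k: 1→0; π[10]=0 (border '')
j=11 s[j]='d': π[11]=0 (border '')
j=12 s[j]='a': π[12]=0 (border '')
j=13 s[j]='d': π[13]=0 (border '')
j=14 s[j]='d': π[14]=0 (border '')
j=15 s[j]='c': π[15]=1 (border 'c')
j=16 s[j]='b': k: 1→0; π[16]=0 (border '')
j=17 s[j]='a': π[17]=0 (border '')
j=18 s[j]='c': π[18]=1 (border 'c')
j=19 s[j]='c': k: 1→0; π[19]=1 (border 'c')
j=20 s[j]='c': k: 1→0; π[20]=1 (border 'c')
j=21 s[j]='d': π[21]=2 (border 'cd')
j=22 s[j]='d': π[22]=3 (border 'cdd')
j=23 s[j]='d': k: 3→0; π[23]=0 (border '')
j=24 s[j]='c': π[24]=1 (border 'c')
j=25 s[j]='c': k: 1→0; π[25]=1 (border 'c')
j=26 s[j]='b': k: 1→0; π[26]=0 (border '')
j=27 s[j]='a': π[27]=0 (border '')

[0, 0, 0, 1, 0, 1, 0, 0, 0, 1, 0, 0, 0, 0, 0, 1, 0, 0, 1, 1, 1, 2, 3, 0, 1, 1, 0, 0]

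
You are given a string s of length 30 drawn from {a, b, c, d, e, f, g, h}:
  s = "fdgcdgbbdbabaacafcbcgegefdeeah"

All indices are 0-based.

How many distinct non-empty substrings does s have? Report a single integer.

sorted suffixes:
  #0 SA[0]=12  'aacafcbcgegefdeeah'
  #1 SA[1]=10  'abaacafcbcgegefdeeah'
  #2 SA[2]=13  'acafcbcgegefdeeah'
  #3 SA[3]=15  'afcbcgegefdeeah'
  #4 SA[4]=28  'ah'
  #5 SA[5]=11  'baacafcbcgegefdeeah'
  #6 SA[6]=9  'babaacafcbcgegefdeeah'
  #7 SA[7]=6  'bbdbabaacafcbcgegefdeeah'
  #8 SA[8]=18  'bcgegefdeeah'
  #9 SA[9]=7  'bdbabaacafcbcgegefdeeah'
  #10 SA[10]=14  'cafcbcgegefdeeah'
  #11 SA[11]=17  'cbcgegefdeeah'
  #12 SA[12]=3  'cdgbbdbabaacafcbcgegefdeeah'
  #13 SA[13]=19  'cgegefdeeah'
  #14 SA[14]=8  'dbabaacafcbcgegefdeeah'
  #15 SA[15]=25  'deeah'
  #16 SA[16]=4  'dgbbdbabaacafcbcgegefdeeah'
  #17 SA[17]=1  'dgcdgbbdbabaacafcbcgegefdeeah'
  #18 SA[18]=27  'eah'
  #19 SA[19]=26  'eeah'
  #20 SA[20]=23  'efdeeah'
  #21 SA[21]=21  'egefdeeah'
  #22 SA[22]=16  'fcbcgegefdeeah'
  #23 SA[23]=24  'fdeeah'
  #24 SA[24]=0  'fdgcdgbbdbabaacafcbcgegefdeeah'
  #25 SA[25]=5  'gbbdbabaacafcbcgegefdeeah'
  #26 SA[26]=2  'gcdgbbdbabaacafcbcgegefdeeah'
  #27 SA[27]=22  'gefdeeah'
  #28 SA[28]=20  'gegefdeeah'
  #29 SA[29]=29  'h'

SA = [12, 10, 13, 15, 28, 11, 9, 6, 18, 7, 14, 17, 3, 19, 8, 25, 4, 1, 27, 26, 23, 21, 16, 24, 0, 5, 2, 22, 20, 29]
i: (SA[i-1],SA[i]) lcp shared
  1: (12,10) 1 'a'
  2: (10,13) 1 'a'
  3: (13,15) 1 'a'
  4: (15,28) 1 'a'
  5: (28,11) 0 ''
  6: (11,9) 2 'ba'
  7: (9,6) 1 'b'
  8: (6,18) 1 'b'
  9: (18,7) 1 'b'
  10: (7,14) 0 ''
  11: (14,17) 1 'c'
  12: (17,3) 1 'c'
  13: (3,19) 1 'c'
  14: (19,8) 0 ''
  15: (8,25) 1 'd'
  16: (25,4) 1 'd'
  17: (4,1) 2 'dg'
  18: (1,27) 0 ''
  19: (27,26) 1 'e'
  20: (26,23) 1 'e'
  21: (23,21) 1 'e'
  22: (21,16) 0 ''
  23: (16,24) 1 'f'
  24: (24,0) 2 'fd'
  25: (0,5) 0 ''
  26: (5,2) 1 'g'
  27: (2,22) 1 'g'
  28: (22,20) 2 'ge'
  29: (20,29) 0 ''

n(n+1)/2 = 30·31/2 = 465
Σ LCP = 0 + 1 + 1 + 1 + 1 + 0 + 2 + 1 + 1 + 1 + 0 + 1 + 1 + 1 + 0 + 1 + 1 + 2 + 0 + 1 + 1 + 1 + 0 + 1 + 2 + 0 + 1 + 1 + 2 + 0 = 26
distinct = 465 − 26 = 439

439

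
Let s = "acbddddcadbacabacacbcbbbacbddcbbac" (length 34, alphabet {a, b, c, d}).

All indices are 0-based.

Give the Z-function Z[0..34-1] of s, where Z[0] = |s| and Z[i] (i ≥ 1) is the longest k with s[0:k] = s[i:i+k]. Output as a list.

[34, 0, 0, 0, 0, 0, 0, 0, 1, 0, 0, 2, 0, 1, 0, 2, 0, 3, 0, 0, 0, 0, 0, 0, 5, 0, 0, 0, 0, 0, 0, 0, 2, 0]

Z[0]=34
i=1: outside box; Z[1]=0
i=2: outside box; Z[2]=0
i=3: outside box; Z[3]=0
i=4: outside box; Z[4]=0
i=5: outside box; Z[5]=0
i=6: outside box; Z[6]=0
i=7: outside box; Z[7]=0
i=8: outside box; Z[8]=1 grow→box=[8,9)
i=9: outside box; Z[9]=0
i=10: outside box; Z[10]=0
i=11: outside box; Z[11]=2 grow→box=[11,13)
i=12: min(r-i=1, Z[1]=0)=0; Z[12]=0
i=13: outside box; Z[13]=1 grow→box=[13,14)
i=14: outside box; Z[14]=0
i=15: outside box; Z[15]=2 grow→box=[15,17)
i=16: min(r-i=1, Z[1]=0)=0; Z[16]=0
i=17: outside box; Z[17]=3 grow→box=[17,20)
i=18: min(r-i=2, Z[1]=0)=0; Z[18]=0
i=19: min(r-i=1, Z[2]=0)=0; Z[19]=0
i=20: outside box; Z[20]=0
i=21: outside box; Z[21]=0
i=22: outside box; Z[22]=0
i=23: outside box; Z[23]=0
i=24: outside box; Z[24]=5 grow→box=[24,29)
i=25: min(r-i=4, Z[1]=0)=0; Z[25]=0
i=26: min(r-i=3, Z[2]=0)=0; Z[26]=0
i=27: min(r-i=2, Z[3]=0)=0; Z[27]=0
i=28: min(r-i=1, Z[4]=0)=0; Z[28]=0
i=29: outside box; Z[29]=0
i=30: outside box; Z[30]=0
i=31: outside box; Z[31]=0
i=32: outside box; Z[32]=2 grow→box=[32,34)
i=33: min(r-i=1, Z[1]=0)=0; Z[33]=0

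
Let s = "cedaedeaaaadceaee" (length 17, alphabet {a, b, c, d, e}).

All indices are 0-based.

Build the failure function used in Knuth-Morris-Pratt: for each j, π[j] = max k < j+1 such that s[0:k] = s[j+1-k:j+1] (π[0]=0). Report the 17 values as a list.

π[0] = 0
j=1 s[j]='e': π[1]=0 (border '')
j=2 s[j]='d': π[2]=0 (border '')
j=3 s[j]='a': π[3]=0 (border '')
j=4 s[j]='e': π[4]=0 (border '')
j=5 s[j]='d': π[5]=0 (border '')
j=6 s[j]='e': π[6]=0 (border '')
j=7 s[j]='a': π[7]=0 (border '')
j=8 s[j]='a': π[8]=0 (border '')
j=9 s[j]='a': π[9]=0 (border '')
j=10 s[j]='a': π[10]=0 (border '')
j=11 s[j]='d': π[11]=0 (border '')
j=12 s[j]='c': π[12]=1 (border 'c')
j=13 s[j]='e': π[13]=2 (border 'ce')
j=14 s[j]='a': k: 2→0; π[14]=0 (border '')
j=15 s[j]='e': π[15]=0 (border '')
j=16 s[j]='e': π[16]=0 (border '')

[0, 0, 0, 0, 0, 0, 0, 0, 0, 0, 0, 0, 1, 2, 0, 0, 0]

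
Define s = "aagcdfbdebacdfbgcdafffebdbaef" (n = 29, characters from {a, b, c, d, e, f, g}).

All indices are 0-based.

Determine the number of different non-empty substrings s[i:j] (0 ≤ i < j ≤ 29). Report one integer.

400

rank | idx | suffix
   0 |   0 | aagcdfbdebacdfbgcdafffebdbaef
   1 |  10 | acdfbgcdafffebdbaef
   2 |  26 | aef
   3 |  18 | afffebdbaef
   4 |   1 | agcdfbdebacdfbgcdafffebdbaef
   5 |   9 | bacdfbgcdafffebdbaef
   6 |  25 | baef
   7 |  23 | bdbaef
   8 |   6 | bdebacdfbgcdafffebdbaef
   9 |  14 | bgcdafffebdbaef
  10 |  16 | cdafffebdbaef
  11 |   3 | cdfbdebacdfbgcdafffebdbaef
  12 |  11 | cdfbgcdafffebdbaef
  13 |  17 | dafffebdbaef
  14 |  24 | dbaef
  15 |   7 | debacdfbgcdafffebdbaef
  16 |   4 | dfbdebacdfbgcdafffebdbaef
  17 |  12 | dfbgcdafffebdbaef
  18 |   8 | ebacdfbgcdafffebdbaef
  19 |  22 | ebdbaef
  20 |  27 | ef
  21 |  28 | f
  22 |   5 | fbdebacdfbgcdafffebdbaef
  23 |  13 | fbgcdafffebdbaef
  24 |  21 | febdbaef
  25 |  20 | ffebdbaef
  26 |  19 | fffebdbaef
  27 |  15 | gcdafffebdbaef
  28 |   2 | gcdfbdebacdfbgcdafffebdbaef

SA = [0, 10, 26, 18, 1, 9, 25, 23, 6, 14, 16, 3, 11, 17, 24, 7, 4, 12, 8, 22, 27, 28, 5, 13, 21, 20, 19, 15, 2]
i: (SA[i-1],SA[i]) lcp shared
  1: (0,10) 1 'a'
  2: (10,26) 1 'a'
  3: (26,18) 1 'a'
  4: (18,1) 1 'a'
  5: (1,9) 0 ''
  6: (9,25) 2 'ba'
  7: (25,23) 1 'b'
  8: (23,6) 2 'bd'
  9: (6,14) 1 'b'
  10: (14,16) 0 ''
  11: (16,3) 2 'cd'
  12: (3,11) 4 'cdfb'
  13: (11,17) 0 ''
  14: (17,24) 1 'd'
  15: (24,7) 1 'd'
  16: (7,4) 1 'd'
  17: (4,12) 3 'dfb'
  18: (12,8) 0 ''
  19: (8,22) 2 'eb'
  20: (22,27) 1 'e'
  21: (27,28) 0 ''
  22: (28,5) 1 'f'
  23: (5,13) 2 'fb'
  24: (13,21) 1 'f'
  25: (21,20) 1 'f'
  26: (20,19) 2 'ff'
  27: (19,15) 0 ''
  28: (15,2) 3 'gcd'

n(n+1)/2 = 29·30/2 = 435
Σ LCP = 0 + 1 + 1 + 1 + 1 + 0 + 2 + 1 + 2 + 1 + 0 + 2 + 4 + 0 + 1 + 1 + 1 + 3 + 0 + 2 + 1 + 0 + 1 + 2 + 1 + 1 + 2 + 0 + 3 = 35
distinct = 435 − 35 = 400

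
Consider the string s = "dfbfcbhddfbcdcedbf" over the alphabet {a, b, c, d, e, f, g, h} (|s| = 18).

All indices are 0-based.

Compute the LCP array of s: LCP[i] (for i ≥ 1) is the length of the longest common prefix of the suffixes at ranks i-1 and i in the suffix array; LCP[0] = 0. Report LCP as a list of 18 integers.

rank→(start, suffix):
  0 → (10, 'bcdcedbf')
  1 → (16, 'bf')
  2 → (2, 'bfcbhddfbcdcedbf')
  3 → (5, 'bhddfbcdcedbf')
  4 → (4, 'cbhddfbcdcedbf')
  5 → (11, 'cdcedbf')
  6 → (13, 'cedbf')
  7 → (15, 'dbf')
  8 → (12, 'dcedbf')
  9 → (7, 'ddfbcdcedbf')
  10 → (8, 'dfbcdcedbf')
  11 → (0, 'dfbfcbhddfbcdcedbf')
  12 → (14, 'edbf')
  13 → (17, 'f')
  14 → (9, 'fbcdcedbf')
  15 → (1, 'fbfcbhddfbcdcedbf')
  16 → (3, 'fcbhddfbcdcedbf')
  17 → (6, 'hddfbcdcedbf')

SA = [10, 16, 2, 5, 4, 11, 13, 15, 12, 7, 8, 0, 14, 17, 9, 1, 3, 6]
rank  pair      lcp
   1  s[10:],s[16:]  1  'b'
   2  s[16:],s[2:]  2  'bf'
   3  s[2:],s[5:]  1  'b'
   4  s[5:],s[4:]  0  ''
   5  s[4:],s[11:]  1  'c'
   6  s[11:],s[13:]  1  'c'
   7  s[13:],s[15:]  0  ''
   8  s[15:],s[12:]  1  'd'
   9  s[12:],s[7:]  1  'd'
  10  s[7:],s[8:]  1  'd'
  11  s[8:],s[0:]  3  'dfb'
  12  s[0:],s[14:]  0  ''
  13  s[14:],s[17:]  0  ''
  14  s[17:],s[9:]  1  'f'
  15  s[9:],s[1:]  2  'fb'
  16  s[1:],s[3:]  1  'f'
  17  s[3:],s[6:]  0  ''

[0, 1, 2, 1, 0, 1, 1, 0, 1, 1, 1, 3, 0, 0, 1, 2, 1, 0]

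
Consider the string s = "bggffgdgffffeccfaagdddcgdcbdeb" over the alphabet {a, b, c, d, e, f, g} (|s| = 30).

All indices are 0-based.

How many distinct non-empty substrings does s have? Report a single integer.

rank | idx | suffix
   0 |  16 | aagdddcgdcbdeb
   1 |  17 | agdddcgdcbdeb
   2 |  29 | b
   3 |  26 | bdeb
   4 |   0 | bggffgdgffffeccfaagdddcgdcbdeb
   5 |  25 | cbdeb
   6 |  13 | ccfaagdddcgdcbdeb
   7 |  14 | cfaagdddcgdcbdeb
   8 |  22 | cgdcbdeb
   9 |  24 | dcbdeb
  10 |  21 | dcgdcbdeb
  11 |  20 | ddcgdcbdeb
  12 |  19 | dddcgdcbdeb
  13 |  27 | deb
  14 |   6 | dgffffeccfaagdddcgdcbdeb
  15 |  28 | eb
  16 |  12 | eccfaagdddcgdcbdeb
  17 |  15 | faagdddcgdcbdeb
  18 |  11 | feccfaagdddcgdcbdeb
  19 |  10 | ffeccfaagdddcgdcbdeb
  20 |   9 | fffeccfaagdddcgdcbdeb
  21 |   8 | ffffeccfaagdddcgdcbdeb
  22 |   3 | ffgdgffffeccfaagdddcgdcbdeb
  23 |   4 | fgdgffffeccfaagdddcgdcbdeb
  24 |  23 | gdcbdeb
  25 |  18 | gdddcgdcbdeb
  26 |   5 | gdgffffeccfaagdddcgdcbdeb
  27 |   7 | gffffeccfaagdddcgdcbdeb
  28 |   2 | gffgdgffffeccfaagdddcgdcbdeb
  29 |   1 | ggffgdgffffeccfaagdddcgdcbdeb

SA = [16, 17, 29, 26, 0, 25, 13, 14, 22, 24, 21, 20, 19, 27, 6, 28, 12, 15, 11, 10, 9, 8, 3, 4, 23, 18, 5, 7, 2, 1]
i: (SA[i-1],SA[i]) lcp shared
  1: (16,17) 1 'a'
  2: (17,29) 0 ''
  3: (29,26) 1 'b'
  4: (26,0) 1 'b'
  5: (0,25) 0 ''
  6: (25,13) 1 'c'
  7: (13,14) 1 'c'
  8: (14,22) 1 'c'
  9: (22,24) 0 ''
  10: (24,21) 2 'dc'
  11: (21,20) 1 'd'
  12: (20,19) 2 'dd'
  13: (19,27) 1 'd'
  14: (27,6) 1 'd'
  15: (6,28) 0 ''
  16: (28,12) 1 'e'
  17: (12,15) 0 ''
  18: (15,11) 1 'f'
  19: (11,10) 1 'f'
  20: (10,9) 2 'ff'
  21: (9,8) 3 'fff'
  22: (8,3) 2 'ff'
  23: (3,4) 1 'f'
  24: (4,23) 0 ''
  25: (23,18) 2 'gd'
  26: (18,5) 2 'gd'
  27: (5,7) 1 'g'
  28: (7,2) 3 'gff'
  29: (2,1) 1 'g'

n(n+1)/2 = 30·31/2 = 465
Σ LCP = 0 + 1 + 0 + 1 + 1 + 0 + 1 + 1 + 1 + 0 + 2 + 1 + 2 + 1 + 1 + 0 + 1 + 0 + 1 + 1 + 2 + 3 + 2 + 1 + 0 + 2 + 2 + 1 + 3 + 1 = 33
distinct = 465 − 33 = 432

432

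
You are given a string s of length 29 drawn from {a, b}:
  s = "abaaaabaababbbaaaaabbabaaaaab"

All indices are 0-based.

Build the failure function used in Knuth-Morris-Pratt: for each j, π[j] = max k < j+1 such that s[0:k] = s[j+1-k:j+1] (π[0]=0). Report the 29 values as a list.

π[0] = 0
j=1 s[j]='b': π[1]=0 (border '')
j=2 s[j]='a': π[2]=1 (border 'a')
j=3 s[j]='a': k: 1→0; π[3]=1 (border 'a')
j=4 s[j]='a': k: 1→0; π[4]=1 (border 'a')
j=5 s[j]='a': k: 1→0; π[5]=1 (border 'a')
j=6 s[j]='b': π[6]=2 (border 'ab')
j=7 s[j]='a': π[7]=3 (border 'aba')
j=8 s[j]='a': π[8]=4 (border 'abaa')
j=9 s[j]='b': k: 4→1; π[9]=2 (border 'ab')
j=10 s[j]='a': π[10]=3 (border 'aba')
j=11 s[j]='b': k: 3→1; π[11]=2 (border 'ab')
j=12 s[j]='b': k: 2→0; π[12]=0 (border '')
j=13 s[j]='b': π[13]=0 (border '')
j=14 s[j]='a': π[14]=1 (border 'a')
j=15 s[j]='a': k: 1→0; π[15]=1 (border 'a')
j=16 s[j]='a': k: 1→0; π[16]=1 (border 'a')
j=17 s[j]='a': k: 1→0; π[17]=1 (border 'a')
j=18 s[j]='a': k: 1→0; π[18]=1 (border 'a')
j=19 s[j]='b': π[19]=2 (border 'ab')
j=20 s[j]='b': k: 2→0; π[20]=0 (border '')
j=21 s[j]='a': π[21]=1 (border 'a')
j=22 s[j]='b': π[22]=2 (border 'ab')
j=23 s[j]='a': π[23]=3 (border 'aba')
j=24 s[j]='a': π[24]=4 (border 'abaa')
j=25 s[j]='a': π[25]=5 (border 'abaaa')
j=26 s[j]='a': π[26]=6 (border 'abaaaa')
j=27 s[j]='a': k: 6→1→0; π[27]=1 (border 'a')
j=28 s[j]='b': π[28]=2 (border 'ab')

[0, 0, 1, 1, 1, 1, 2, 3, 4, 2, 3, 2, 0, 0, 1, 1, 1, 1, 1, 2, 0, 1, 2, 3, 4, 5, 6, 1, 2]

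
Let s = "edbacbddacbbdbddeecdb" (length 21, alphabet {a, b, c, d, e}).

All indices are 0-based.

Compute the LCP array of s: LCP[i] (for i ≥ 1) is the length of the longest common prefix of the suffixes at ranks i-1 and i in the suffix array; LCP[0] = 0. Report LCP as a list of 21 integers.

[0, 3, 0, 1, 1, 1, 2, 3, 0, 2, 1, 0, 1, 2, 2, 1, 2, 1, 0, 1, 1]

rank→(start, suffix):
  0 → (8, 'acbbdbddeecdb')
  1 → (3, 'acbddacbbdbddeecdb')
  2 → (20, 'b')
  3 → (2, 'bacbddacbbdbddeecdb')
  4 → (10, 'bbdbddeecdb')
  5 → (11, 'bdbddeecdb')
  6 → (5, 'bddacbbdbddeecdb')
  7 → (13, 'bddeecdb')
  8 → (9, 'cbbdbddeecdb')
  9 → (4, 'cbddacbbdbddeecdb')
  10 → (18, 'cdb')
  11 → (7, 'dacbbdbddeecdb')
  12 → (19, 'db')
  13 → (1, 'dbacbddacbbdbddeecdb')
  14 → (12, 'dbddeecdb')
  15 → (6, 'ddacbbdbddeecdb')
  16 → (14, 'ddeecdb')
  17 → (15, 'deecdb')
  18 → (17, 'ecdb')
  19 → (0, 'edbacbddacbbdbddeecdb')
  20 → (16, 'eecdb')

SA = [8, 3, 20, 2, 10, 11, 5, 13, 9, 4, 18, 7, 19, 1, 12, 6, 14, 15, 17, 0, 16]
[i] adj suffixes → lcp
  [1] 8/3 → 3 ('acb')
  [2] 3/20 → 0 ('')
  [3] 20/2 → 1 ('b')
  [4] 2/10 → 1 ('b')
  [5] 10/11 → 1 ('b')
  [6] 11/5 → 2 ('bd')
  [7] 5/13 → 3 ('bdd')
  [8] 13/9 → 0 ('')
  [9] 9/4 → 2 ('cb')
  [10] 4/18 → 1 ('c')
  [11] 18/7 → 0 ('')
  [12] 7/19 → 1 ('d')
  [13] 19/1 → 2 ('db')
  [14] 1/12 → 2 ('db')
  [15] 12/6 → 1 ('d')
  [16] 6/14 → 2 ('dd')
  [17] 14/15 → 1 ('d')
  [18] 15/17 → 0 ('')
  [19] 17/0 → 1 ('e')
  [20] 0/16 → 1 ('e')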